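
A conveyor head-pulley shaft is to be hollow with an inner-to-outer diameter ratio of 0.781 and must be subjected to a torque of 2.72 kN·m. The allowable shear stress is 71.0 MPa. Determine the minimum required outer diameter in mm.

For a hollow shaft with d_i/d_o = 0.781: τ_max = 16T/(π d_o³ (1−k⁴)), so d_o = [16T/(π τ_allow (1−k⁴))]^(1/3) = [16·2720/(π·7.10×10^7·0.6279)]^(1/3) = 0.06773 m.

67.7 mm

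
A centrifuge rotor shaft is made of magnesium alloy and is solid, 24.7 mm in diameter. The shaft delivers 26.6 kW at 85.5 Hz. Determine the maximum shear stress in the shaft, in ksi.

ω = 2π·85.5 = 537.2 rad/s, so T = P/ω = 26.6×10³ / 537.2 = 49.51 N·m.
J = πd⁴/32 = π(0.0247)⁴/32 = 3.654×10^-8 m⁴.
τ_max = T·r/J = 49.51 × 0.0123 / 3.654×10^-8 = 1.673×10^7 Pa.

2.43 ksi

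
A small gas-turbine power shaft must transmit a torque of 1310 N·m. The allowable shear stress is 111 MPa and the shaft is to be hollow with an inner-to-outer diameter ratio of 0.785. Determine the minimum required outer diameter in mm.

For a hollow shaft with d_i/d_o = 0.785: τ_max = 16T/(π d_o³ (1−k⁴)), so d_o = [16T/(π τ_allow (1−k⁴))]^(1/3) = [16·1310/(π·1.11×10^8·0.6203)]^(1/3) = 0.04593 m.

45.9 mm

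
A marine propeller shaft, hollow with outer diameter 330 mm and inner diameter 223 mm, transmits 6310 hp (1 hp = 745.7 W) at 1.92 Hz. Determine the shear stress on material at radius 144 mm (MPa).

61.0 MPa

ω = 2π·1.92 = 12.06 rad/s, so T = P/ω = 6310×745.7 / 12.06 = 390000 N·m.
J = π(d_o⁴ − d_i⁴)/32 = π(0.330⁴ − 0.223⁴)/32 = 9.215×10^-4 m⁴.
Shear stress varies linearly with radius: τ = T·r/J = 390000 × 0.144 / 9.215×10^-4 = 6.095×10^7 Pa.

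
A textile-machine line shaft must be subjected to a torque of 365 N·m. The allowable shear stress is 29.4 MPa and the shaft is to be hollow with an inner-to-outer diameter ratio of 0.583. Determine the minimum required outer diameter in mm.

41.5 mm

For a hollow shaft with d_i/d_o = 0.583: τ_max = 16T/(π d_o³ (1−k⁴)), so d_o = [16T/(π τ_allow (1−k⁴))]^(1/3) = [16·365.0/(π·2.94×10^7·0.8845)]^(1/3) = 0.04150 m.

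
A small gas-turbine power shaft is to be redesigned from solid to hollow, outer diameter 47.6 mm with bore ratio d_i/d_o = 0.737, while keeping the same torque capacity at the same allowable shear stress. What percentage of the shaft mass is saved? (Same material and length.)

Equal τ_max and T ⇒ the solid shaft needs d_s³ = d_o³(1−k⁴), so d_s = 47.6·(1−0.737⁴)^(1/3) = 42.36 mm.
Area ratio A_h/A_s = d_o²(1−k²)/d_s² = (1−k²)/(1−k⁴)^(2/3) = 0.5767.
Mass saving = 1 − 0.5767 = 42.3 %.

42.3 %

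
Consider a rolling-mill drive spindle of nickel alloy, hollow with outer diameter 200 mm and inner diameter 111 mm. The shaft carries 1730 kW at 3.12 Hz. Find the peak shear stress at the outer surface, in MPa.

ω = 2π·3.12 = 19.60 rad/s, so T = P/ω = 1730×10³ / 19.60 = 88250 N·m.
J = π(d_o⁴ − d_i⁴)/32 = π(0.200⁴ − 0.111⁴)/32 = 1.422×10^-4 m⁴.
τ_max = T·r/J = 88250 × 0.100 / 1.422×10^-4 = 6.207×10^7 Pa.

62.1 MPa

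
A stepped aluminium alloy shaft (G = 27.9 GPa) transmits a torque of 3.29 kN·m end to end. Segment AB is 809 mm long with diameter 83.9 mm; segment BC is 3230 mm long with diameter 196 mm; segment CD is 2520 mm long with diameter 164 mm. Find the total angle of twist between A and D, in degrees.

1.51°

J_AB = π(0.0839)⁴/32 = 4.86×10^-6 m⁴; J_BC = π(0.196)⁴/32 = 1.45×10^-4 m⁴; J_CD = π(0.164)⁴/32 = 7.10×10^-5 m⁴.
θ = (T/G)·Σ L_i/J_i = (3290/27.9×10⁹)·(0.809/4.86×10^-6 + 3.23/1.45×10^-4 + 2.52/7.10×10^-5) = 0.02642 rad.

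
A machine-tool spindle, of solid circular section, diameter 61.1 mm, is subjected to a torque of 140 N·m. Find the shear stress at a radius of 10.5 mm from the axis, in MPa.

J = πd⁴/32 = π(0.0611)⁴/32 = 1.368×10^-6 m⁴.
Shear stress varies linearly with radius: τ = T·r/J = 140.0 × 0.0105 / 1.368×10^-6 = 1.074×10^6 Pa.

1.07 MPa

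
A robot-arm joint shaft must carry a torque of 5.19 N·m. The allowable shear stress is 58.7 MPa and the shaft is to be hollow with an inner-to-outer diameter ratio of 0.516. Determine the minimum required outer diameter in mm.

For a hollow shaft with d_i/d_o = 0.516: τ_max = 16T/(π d_o³ (1−k⁴)), so d_o = [16T/(π τ_allow (1−k⁴))]^(1/3) = [16·5.190/(π·5.87×10^7·0.9291)]^(1/3) = 0.007855 m.

7.85 mm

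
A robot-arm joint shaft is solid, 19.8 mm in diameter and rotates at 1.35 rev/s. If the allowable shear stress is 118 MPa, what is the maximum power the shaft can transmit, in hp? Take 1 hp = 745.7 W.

2.05 hp

J = πd⁴/32 = π(0.0198)⁴/32 = 1.509×10^-8 m⁴.
T_max = τ_allow·J/r = 1.18×10^8 × 1.509×10^-8 / 0.00990 = 179.8 N·m.
ω = 2π·1.35 = 8.482 rad/s, so P_max = T_max·ω = 1526 W.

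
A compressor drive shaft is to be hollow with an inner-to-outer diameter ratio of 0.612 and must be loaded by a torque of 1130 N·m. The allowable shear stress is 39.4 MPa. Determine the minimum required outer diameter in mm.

55.4 mm

For a hollow shaft with d_i/d_o = 0.612: τ_max = 16T/(π d_o³ (1−k⁴)), so d_o = [16T/(π τ_allow (1−k⁴))]^(1/3) = [16·1130/(π·3.94×10^7·0.8597)]^(1/3) = 0.05539 m.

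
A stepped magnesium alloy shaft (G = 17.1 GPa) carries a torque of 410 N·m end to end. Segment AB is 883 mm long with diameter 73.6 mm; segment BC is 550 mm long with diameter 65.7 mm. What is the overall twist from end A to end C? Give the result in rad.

0.0146 rad

J_AB = π(0.0736)⁴/32 = 2.88×10^-6 m⁴; J_BC = π(0.0657)⁴/32 = 1.83×10^-6 m⁴.
θ = (T/G)·Σ L_i/J_i = (410.0/17.1×10⁹)·(0.883/2.88×10^-6 + 0.550/1.83×10^-6) = 0.01456 rad.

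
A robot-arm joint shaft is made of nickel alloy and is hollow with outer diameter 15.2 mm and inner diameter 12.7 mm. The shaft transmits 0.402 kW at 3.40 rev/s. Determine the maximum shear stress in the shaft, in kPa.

53200 kPa

ω = 2π·3.40 = 21.36 rad/s, so T = P/ω = 0.402×10³ / 21.36 = 18.82 N·m.
J = π(d_o⁴ − d_i⁴)/32 = π(0.0152⁴ − 0.0127⁴)/32 = 2.687×10^-9 m⁴.
τ_max = T·r/J = 18.82 × 0.00760 / 2.687×10^-9 = 5.323×10^7 Pa.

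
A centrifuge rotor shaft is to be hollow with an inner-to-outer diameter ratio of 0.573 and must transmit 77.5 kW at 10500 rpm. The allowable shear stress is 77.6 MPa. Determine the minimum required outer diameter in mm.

ω = 2π·10500/60 = 1100 rad/s, so T = P/ω = 77.5×10³ / 1100 = 70.48 N·m.
For a hollow shaft with d_i/d_o = 0.573: τ_max = 16T/(π d_o³ (1−k⁴)), so d_o = [16T/(π τ_allow (1−k⁴))]^(1/3) = [16·70.48/(π·7.76×10^7·0.8922)]^(1/3) = 0.01731 m.

17.3 mm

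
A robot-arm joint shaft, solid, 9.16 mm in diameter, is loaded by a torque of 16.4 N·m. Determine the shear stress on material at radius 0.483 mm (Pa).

1.15e7 Pa

J = πd⁴/32 = π(0.00916)⁴/32 = 6.912×10^-10 m⁴.
Shear stress varies linearly with radius: τ = T·r/J = 16.40 × 4.83e-4 / 6.912×10^-10 = 1.146×10^7 Pa.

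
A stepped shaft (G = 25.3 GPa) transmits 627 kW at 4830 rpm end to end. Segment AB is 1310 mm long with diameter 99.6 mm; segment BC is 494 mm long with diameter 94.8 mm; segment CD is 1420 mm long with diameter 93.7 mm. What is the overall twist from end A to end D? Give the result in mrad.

18.9 mrad

ω = 2π·4830/60 = 505.8 rad/s, so T = P/ω = 627×10³ / 505.8 = 1240 N·m.
J_AB = π(0.0996)⁴/32 = 9.66×10^-6 m⁴; J_BC = π(0.0948)⁴/32 = 7.93×10^-6 m⁴; J_CD = π(0.0937)⁴/32 = 7.57×10^-6 m⁴.
θ = (T/G)·Σ L_i/J_i = (1240/25.3×10⁹)·(1.31/9.66×10^-6 + 0.494/7.93×10^-6 + 1.42/7.57×10^-6) = 0.01889 rad.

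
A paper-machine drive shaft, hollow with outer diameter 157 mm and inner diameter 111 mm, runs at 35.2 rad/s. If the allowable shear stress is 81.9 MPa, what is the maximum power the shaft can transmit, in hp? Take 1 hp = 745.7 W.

2200 hp

J = π(d_o⁴ − d_i⁴)/32 = π(0.157⁴ − 0.111⁴)/32 = 4.474×10^-5 m⁴.
T_max = τ_allow·J/r = 8.19×10^7 × 4.474×10^-5 / 0.0785 = 46680 N·m.
ω = 35.2 rad/s, so P_max = T_max·ω = 1.643×10^6 W.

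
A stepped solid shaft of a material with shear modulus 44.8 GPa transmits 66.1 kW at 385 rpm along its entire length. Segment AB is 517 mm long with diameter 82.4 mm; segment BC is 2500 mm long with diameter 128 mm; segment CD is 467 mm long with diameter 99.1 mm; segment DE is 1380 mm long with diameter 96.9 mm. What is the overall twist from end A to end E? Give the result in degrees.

0.876°

ω = 2π·385/60 = 40.32 rad/s, so T = P/ω = 66.1×10³ / 40.32 = 1640 N·m.
J_AB = π(0.0824)⁴/32 = 4.53×10^-6 m⁴; J_BC = π(0.128)⁴/32 = 2.64×10^-5 m⁴; J_CD = π(0.0991)⁴/32 = 9.47×10^-6 m⁴; J_DE = π(0.0969)⁴/32 = 8.66×10^-6 m⁴.
θ = (T/G)·Σ L_i/J_i = (1640/44.8×10⁹)·(0.517/4.53×10^-6 + 2.50/2.64×10^-5 + 0.467/9.47×10^-6 + 1.38/8.66×10^-6) = 0.01529 rad.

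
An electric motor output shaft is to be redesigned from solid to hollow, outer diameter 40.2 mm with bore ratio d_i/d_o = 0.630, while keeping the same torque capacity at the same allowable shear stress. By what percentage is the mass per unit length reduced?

32.4 %

Equal τ_max and T ⇒ the solid shaft needs d_s³ = d_o³(1−k⁴), so d_s = 40.2·(1−0.630⁴)^(1/3) = 37.97 mm.
Area ratio A_h/A_s = d_o²(1−k²)/d_s² = (1−k²)/(1−k⁴)^(2/3) = 0.6761.
Mass saving = 1 − 0.6761 = 32.4 %.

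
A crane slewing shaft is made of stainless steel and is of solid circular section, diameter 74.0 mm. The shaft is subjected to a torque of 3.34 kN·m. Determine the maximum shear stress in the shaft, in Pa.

J = πd⁴/32 = π(0.0740)⁴/32 = 2.944×10^-6 m⁴.
τ_max = T·r/J = 3340 × 0.0370 / 2.944×10^-6 = 4.198×10^7 Pa.

4.20e7 Pa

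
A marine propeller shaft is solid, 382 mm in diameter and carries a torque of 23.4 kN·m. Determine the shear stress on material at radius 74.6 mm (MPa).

0.835 MPa

J = πd⁴/32 = π(0.382)⁴/32 = 2.091×10^-3 m⁴.
Shear stress varies linearly with radius: τ = T·r/J = 23400 × 0.0746 / 2.091×10^-3 = 8.350×10^5 Pa.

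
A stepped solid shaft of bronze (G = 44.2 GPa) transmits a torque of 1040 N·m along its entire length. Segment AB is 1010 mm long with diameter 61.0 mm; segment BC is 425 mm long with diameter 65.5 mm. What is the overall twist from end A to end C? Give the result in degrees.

J_AB = π(0.0610)⁴/32 = 1.36×10^-6 m⁴; J_BC = π(0.0655)⁴/32 = 1.81×10^-6 m⁴.
θ = (T/G)·Σ L_i/J_i = (1040/44.2×10⁹)·(1.01/1.36×10^-6 + 0.425/1.81×10^-6) = 0.02302 rad.

1.32°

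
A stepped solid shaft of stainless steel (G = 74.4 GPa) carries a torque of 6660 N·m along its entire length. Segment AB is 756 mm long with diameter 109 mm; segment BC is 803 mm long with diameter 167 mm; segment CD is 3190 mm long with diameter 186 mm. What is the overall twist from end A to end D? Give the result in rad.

J_AB = π(0.109)⁴/32 = 1.39×10^-5 m⁴; J_BC = π(0.167)⁴/32 = 7.64×10^-5 m⁴; J_CD = π(0.186)⁴/32 = 1.18×10^-4 m⁴.
θ = (T/G)·Σ L_i/J_i = (6660/74.4×10⁹)·(0.756/1.39×10^-5 + 0.803/7.64×10^-5 + 3.19/1.18×10^-4) = 8.255×10^-3 rad.

0.00825 rad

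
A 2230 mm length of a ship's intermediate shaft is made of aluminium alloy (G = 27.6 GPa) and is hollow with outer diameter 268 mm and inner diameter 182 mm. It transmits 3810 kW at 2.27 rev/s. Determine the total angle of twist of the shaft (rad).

0.0541 rad

ω = 2π·2.27 = 14.26 rad/s, so T = P/ω = 3810×10³ / 14.26 = 267100 N·m.
J = π(d_o⁴ − d_i⁴)/32 = π(0.268⁴ − 0.182⁴)/32 = 3.987×10^-4 m⁴.
θ = T·L/(G·J) = 267100 × 2.23 / (27.6×10⁹ × 3.987×10^-4) = 0.05413 rad.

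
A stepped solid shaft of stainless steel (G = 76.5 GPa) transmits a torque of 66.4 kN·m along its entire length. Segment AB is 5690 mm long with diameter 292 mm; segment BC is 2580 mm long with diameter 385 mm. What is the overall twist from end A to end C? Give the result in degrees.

J_AB = π(0.292)⁴/32 = 7.14×10^-4 m⁴; J_BC = π(0.385)⁴/32 = 2.16×10^-3 m⁴.
θ = (T/G)·Σ L_i/J_i = (66400/76.5×10⁹)·(5.69/7.14×10^-4 + 2.58/2.16×10^-3) = 7.958×10^-3 rad.

0.456°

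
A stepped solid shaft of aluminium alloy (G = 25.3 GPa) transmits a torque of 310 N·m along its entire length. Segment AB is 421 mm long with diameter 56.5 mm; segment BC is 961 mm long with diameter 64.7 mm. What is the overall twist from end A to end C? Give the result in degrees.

0.688°

J_AB = π(0.0565)⁴/32 = 1.00×10^-6 m⁴; J_BC = π(0.0647)⁴/32 = 1.72×10^-6 m⁴.
θ = (T/G)·Σ L_i/J_i = (310.0/25.3×10⁹)·(0.421/1.00×10^-6 + 0.961/1.72×10^-6) = 0.01200 rad.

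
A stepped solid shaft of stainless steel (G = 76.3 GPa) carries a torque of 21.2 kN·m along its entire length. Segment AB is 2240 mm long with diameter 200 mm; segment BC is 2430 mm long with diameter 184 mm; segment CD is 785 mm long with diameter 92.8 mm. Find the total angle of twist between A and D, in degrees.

J_AB = π(0.200)⁴/32 = 1.57×10^-4 m⁴; J_BC = π(0.184)⁴/32 = 1.13×10^-4 m⁴; J_CD = π(0.0928)⁴/32 = 7.28×10^-6 m⁴.
θ = (T/G)·Σ L_i/J_i = (21200/76.3×10⁹)·(2.24/1.57×10^-4 + 2.43/1.13×10^-4 + 0.785/7.28×10^-6) = 0.03992 rad.

2.29°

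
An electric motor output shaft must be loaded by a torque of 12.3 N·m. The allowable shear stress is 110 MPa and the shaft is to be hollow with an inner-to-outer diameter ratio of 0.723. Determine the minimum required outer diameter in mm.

9.22 mm

For a hollow shaft with d_i/d_o = 0.723: τ_max = 16T/(π d_o³ (1−k⁴)), so d_o = [16T/(π τ_allow (1−k⁴))]^(1/3) = [16·12.30/(π·1.10×10^8·0.7268)]^(1/3) = 0.009219 m.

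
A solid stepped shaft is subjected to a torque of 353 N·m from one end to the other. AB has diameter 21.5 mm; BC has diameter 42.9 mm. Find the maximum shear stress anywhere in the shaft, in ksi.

Under the same torque, τ_max = 16T/(πd³) is largest where d is smallest — segment AB (d = 21.5 mm).
τ_max = 16·353.0/(π·(0.0215)³) = 1.809×10^8 Pa.

26.2 ksi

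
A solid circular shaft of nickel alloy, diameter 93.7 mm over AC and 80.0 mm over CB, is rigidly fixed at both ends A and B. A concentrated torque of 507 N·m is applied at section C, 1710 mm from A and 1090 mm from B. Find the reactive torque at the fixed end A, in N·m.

Compatibility: T_A·a/J_AC = T_B·b/J_CB with T_A + T_B = T₀.
J_AC = 7.57×10^-6 m⁴, J_CB = 4.02×10^-6 m⁴, so T_A = T₀·(J_AC/a)/((J_AC/a)+(J_CB/b)) = 276.5 N·m, T_B = 230.5 N·m.

277 N·m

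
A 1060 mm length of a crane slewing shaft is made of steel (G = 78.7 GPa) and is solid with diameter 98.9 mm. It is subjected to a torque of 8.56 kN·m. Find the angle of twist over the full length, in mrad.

J = πd⁴/32 = π(0.0989)⁴/32 = 9.393×10^-6 m⁴.
θ = T·L/(G·J) = 8560 × 1.06 / (78.7×10⁹ × 9.393×10^-6) = 0.01227 rad.

12.3 mrad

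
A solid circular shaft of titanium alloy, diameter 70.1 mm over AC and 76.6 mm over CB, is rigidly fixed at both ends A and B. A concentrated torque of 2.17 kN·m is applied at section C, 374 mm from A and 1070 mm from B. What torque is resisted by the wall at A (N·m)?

Compatibility: T_A·a/J_AC = T_B·b/J_CB with T_A + T_B = T₀.
J_AC = 2.37×10^-6 m⁴, J_CB = 3.38×10^-6 m⁴, so T_A = T₀·(J_AC/a)/((J_AC/a)+(J_CB/b)) = 1448 N·m, T_B = 721.7 N·m.

1450 N·m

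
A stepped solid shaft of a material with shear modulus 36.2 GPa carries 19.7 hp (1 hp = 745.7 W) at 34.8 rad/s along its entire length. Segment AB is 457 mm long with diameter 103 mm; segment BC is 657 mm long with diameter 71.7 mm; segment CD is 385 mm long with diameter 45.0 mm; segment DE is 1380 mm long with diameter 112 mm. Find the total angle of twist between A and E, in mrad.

15.6 mrad

ω = 34.8 rad/s, so T = P/ω = 19.7×745.7 / 34.80 = 422.1 N·m.
J_AB = π(0.103)⁴/32 = 1.10×10^-5 m⁴; J_BC = π(0.0717)⁴/32 = 2.59×10^-6 m⁴; J_CD = π(0.0450)⁴/32 = 4.03×10^-7 m⁴; J_DE = π(0.112)⁴/32 = 1.54×10^-5 m⁴.
θ = (T/G)·Σ L_i/J_i = (422.1/36.2×10⁹)·(0.457/1.10×10^-5 + 0.657/2.59×10^-6 + 0.385/4.03×10^-7 + 1.38/1.54×10^-5) = 0.01563 rad.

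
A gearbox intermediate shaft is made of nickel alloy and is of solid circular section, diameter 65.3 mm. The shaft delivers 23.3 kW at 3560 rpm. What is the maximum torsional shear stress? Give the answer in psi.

ω = 2π·3560/60 = 372.8 rad/s, so T = P/ω = 23.3×10³ / 372.8 = 62.50 N·m.
J = πd⁴/32 = π(0.0653)⁴/32 = 1.785×10^-6 m⁴.
τ_max = T·r/J = 62.50 × 0.0326 / 1.785×10^-6 = 1.143×10^6 Pa.

166 psi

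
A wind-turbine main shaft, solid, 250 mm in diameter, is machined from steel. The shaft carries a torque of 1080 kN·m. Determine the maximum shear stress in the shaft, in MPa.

J = πd⁴/32 = π(0.250)⁴/32 = 3.835×10^-4 m⁴.
τ_max = T·r/J = 1.080e6 × 0.125 / 3.835×10^-4 = 3.520×10^8 Pa.

352 MPa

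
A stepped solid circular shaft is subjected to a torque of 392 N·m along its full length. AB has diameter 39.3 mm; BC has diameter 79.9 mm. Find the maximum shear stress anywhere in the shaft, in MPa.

32.9 MPa

Under the same torque, τ_max = 16T/(πd³) is largest where d is smallest — segment AB (d = 39.3 mm).
τ_max = 16·392.0/(π·(0.0393)³) = 3.289×10^7 Pa.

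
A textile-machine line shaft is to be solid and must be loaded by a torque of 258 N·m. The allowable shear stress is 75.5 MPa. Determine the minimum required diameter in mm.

For a solid shaft τ_max = 16T/(πd³), so d = (16T/(π τ_allow))^(1/3) = (16·258.0/(π·7.55×10^7))^(1/3) = 0.02591 m.

25.9 mm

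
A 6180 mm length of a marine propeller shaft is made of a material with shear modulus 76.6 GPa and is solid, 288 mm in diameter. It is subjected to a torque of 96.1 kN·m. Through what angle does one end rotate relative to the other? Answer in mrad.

J = πd⁴/32 = π(0.288)⁴/32 = 6.754×10^-4 m⁴.
θ = T·L/(G·J) = 96100 × 6.18 / (76.6×10⁹ × 6.754×10^-4) = 0.01148 rad.

11.5 mrad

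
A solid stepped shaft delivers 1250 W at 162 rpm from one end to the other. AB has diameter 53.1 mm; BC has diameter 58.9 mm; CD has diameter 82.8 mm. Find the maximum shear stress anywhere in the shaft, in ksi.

ω = 2π·162/60 = 16.96 rad/s, so T = P/ω = 1250 / 16.96 = 73.68 N·m.
Under the same torque, τ_max = 16T/(πd³) is largest where d is smallest — segment AB (d = 53.1 mm).
τ_max = 16·73.68/(π·(0.0531)³) = 2.506×10^6 Pa.

0.364 ksi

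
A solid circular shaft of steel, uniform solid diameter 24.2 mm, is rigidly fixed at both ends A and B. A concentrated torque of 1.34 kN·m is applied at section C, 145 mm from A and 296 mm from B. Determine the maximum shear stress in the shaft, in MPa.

323 MPa

With uniform GJ and both ends fixed, compatibility θ_AC = θ_CB gives T_A·a = T_B·b, together with T_A + T_B = T₀.
T_A = T₀·b/(a+b) = 1340·296/441.0 = 899.4 N·m; T_B = 440.6 N·m.
τ in each portion: τ_AC = 3.23×10^8 Pa, τ_CB = 1.58×10^8 Pa; maximum is in AC.
τ_max = T_AC·r/J = 899.4·0.0121/3.37×10^-8 = 3.232×10^8 Pa.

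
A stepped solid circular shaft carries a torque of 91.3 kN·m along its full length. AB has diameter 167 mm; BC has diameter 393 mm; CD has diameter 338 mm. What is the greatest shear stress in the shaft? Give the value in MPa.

99.8 MPa

Under the same torque, τ_max = 16T/(πd³) is largest where d is smallest — segment AB (d = 167 mm).
τ_max = 16·91300/(π·(0.167)³) = 9.984×10^7 Pa.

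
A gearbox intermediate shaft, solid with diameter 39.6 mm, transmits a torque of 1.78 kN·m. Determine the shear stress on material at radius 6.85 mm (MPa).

J = πd⁴/32 = π(0.0396)⁴/32 = 2.414×10^-7 m⁴.
Shear stress varies linearly with radius: τ = T·r/J = 1780 × 0.00685 / 2.414×10^-7 = 5.050×10^7 Pa.

50.5 MPa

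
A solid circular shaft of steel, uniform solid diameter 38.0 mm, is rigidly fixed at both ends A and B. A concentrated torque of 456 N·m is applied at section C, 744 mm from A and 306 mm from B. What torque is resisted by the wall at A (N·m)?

With uniform GJ and both ends fixed, compatibility θ_AC = θ_CB gives T_A·a = T_B·b, together with T_A + T_B = T₀.
T_A = T₀·b/(a+b) = 456.0·306/1050 = 132.9 N·m; T_B = 323.1 N·m.

133 N·m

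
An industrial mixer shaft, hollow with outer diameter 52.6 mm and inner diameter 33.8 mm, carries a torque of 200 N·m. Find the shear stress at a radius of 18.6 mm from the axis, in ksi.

0.865 ksi

J = π(d_o⁴ − d_i⁴)/32 = π(0.0526⁴ − 0.0338⁴)/32 = 6.234×10^-7 m⁴.
Shear stress varies linearly with radius: τ = T·r/J = 200.0 × 0.0186 / 6.234×10^-7 = 5.967×10^6 Pa.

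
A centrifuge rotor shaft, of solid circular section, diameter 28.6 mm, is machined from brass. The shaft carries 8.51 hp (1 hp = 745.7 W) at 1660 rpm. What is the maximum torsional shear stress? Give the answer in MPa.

7.95 MPa

ω = 2π·1660/60 = 173.8 rad/s, so T = P/ω = 8.51×745.7 / 173.8 = 36.51 N·m.
J = πd⁴/32 = π(0.0286)⁴/32 = 6.568×10^-8 m⁴.
τ_max = T·r/J = 36.51 × 0.0143 / 6.568×10^-8 = 7.947×10^6 Pa.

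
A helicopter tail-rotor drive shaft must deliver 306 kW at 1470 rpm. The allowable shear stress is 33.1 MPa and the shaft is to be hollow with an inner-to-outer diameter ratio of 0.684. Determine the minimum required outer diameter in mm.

ω = 2π·1470/60 = 153.9 rad/s, so T = P/ω = 306×10³ / 153.9 = 1988 N·m.
For a hollow shaft with d_i/d_o = 0.684: τ_max = 16T/(π d_o³ (1−k⁴)), so d_o = [16T/(π τ_allow (1−k⁴))]^(1/3) = [16·1988/(π·3.31×10^7·0.7811)]^(1/3) = 0.07316 m.

73.2 mm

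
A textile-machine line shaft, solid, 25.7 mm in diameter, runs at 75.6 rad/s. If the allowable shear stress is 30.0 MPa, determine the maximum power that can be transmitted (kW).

7.56 kW

J = πd⁴/32 = π(0.0257)⁴/32 = 4.283×10^-8 m⁴.
T_max = τ_allow·J/r = 3.00×10^7 × 4.283×10^-8 / 0.0129 = 99.99 N·m.
ω = 75.6 rad/s, so P_max = T_max·ω = 7559 W.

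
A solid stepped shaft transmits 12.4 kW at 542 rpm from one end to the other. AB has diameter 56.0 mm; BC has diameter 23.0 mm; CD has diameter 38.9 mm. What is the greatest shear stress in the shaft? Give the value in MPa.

ω = 2π·542/60 = 56.76 rad/s, so T = P/ω = 12.4×10³ / 56.76 = 218.5 N·m.
Under the same torque, τ_max = 16T/(πd³) is largest where d is smallest — segment BC (d = 23.0 mm).
τ_max = 16·218.5/(π·(0.0230)³) = 9.145×10^7 Pa.

91.4 MPa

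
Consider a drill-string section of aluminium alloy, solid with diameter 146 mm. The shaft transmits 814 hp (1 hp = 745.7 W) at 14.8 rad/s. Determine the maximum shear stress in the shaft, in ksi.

ω = 14.8 rad/s, so T = P/ω = 814×745.7 / 14.80 = 41010 N·m.
J = πd⁴/32 = π(0.146)⁴/32 = 4.461×10^-5 m⁴.
τ_max = T·r/J = 41010 × 0.0730 / 4.461×10^-5 = 6.712×10^7 Pa.

9.73 ksi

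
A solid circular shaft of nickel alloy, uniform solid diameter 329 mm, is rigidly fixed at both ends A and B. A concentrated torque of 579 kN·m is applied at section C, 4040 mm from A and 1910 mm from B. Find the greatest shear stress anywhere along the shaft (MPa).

With uniform GJ and both ends fixed, compatibility θ_AC = θ_CB gives T_A·a = T_B·b, together with T_A + T_B = T₀.
T_A = T₀·b/(a+b) = 579000·1910/5950 = 185900 N·m; T_B = 393100 N·m.
τ in each portion: τ_AC = 2.66×10^7 Pa, τ_CB = 5.62×10^7 Pa; maximum is in CB.
τ_max = T_CB·r/J = 393100·0.165/1.15×10^-3 = 5.622×10^7 Pa.

56.2 MPa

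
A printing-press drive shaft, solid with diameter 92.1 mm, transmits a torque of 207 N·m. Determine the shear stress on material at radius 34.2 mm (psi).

145 psi

J = πd⁴/32 = π(0.0921)⁴/32 = 7.064×10^-6 m⁴.
Shear stress varies linearly with radius: τ = T·r/J = 207.0 × 0.0342 / 7.064×10^-6 = 1.002×10^6 Pa.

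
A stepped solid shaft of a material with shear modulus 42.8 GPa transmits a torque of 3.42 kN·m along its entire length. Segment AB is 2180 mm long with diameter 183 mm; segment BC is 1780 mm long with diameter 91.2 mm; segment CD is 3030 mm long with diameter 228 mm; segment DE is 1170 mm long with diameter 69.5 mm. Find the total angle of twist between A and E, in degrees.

J_AB = π(0.183)⁴/32 = 1.10×10^-4 m⁴; J_BC = π(0.0912)⁴/32 = 6.79×10^-6 m⁴; J_CD = π(0.228)⁴/32 = 2.65×10^-4 m⁴; J_DE = π(0.0695)⁴/32 = 2.29×10^-6 m⁴.
θ = (T/G)·Σ L_i/J_i = (3420/42.8×10⁹)·(2.18/1.10×10^-4 + 1.78/6.79×10^-6 + 3.03/2.65×10^-4 + 1.17/2.29×10^-6) = 0.06425 rad.

3.68°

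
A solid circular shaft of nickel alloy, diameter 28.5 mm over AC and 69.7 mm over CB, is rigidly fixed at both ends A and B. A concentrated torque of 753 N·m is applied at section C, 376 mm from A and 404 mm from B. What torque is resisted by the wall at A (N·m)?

Compatibility: T_A·a/J_AC = T_B·b/J_CB with T_A + T_B = T₀.
J_AC = 6.48×10^-8 m⁴, J_CB = 2.32×10^-6 m⁴, so T_A = T₀·(J_AC/a)/((J_AC/a)+(J_CB/b)) = 21.96 N·m, T_B = 731.0 N·m.

22.0 N·m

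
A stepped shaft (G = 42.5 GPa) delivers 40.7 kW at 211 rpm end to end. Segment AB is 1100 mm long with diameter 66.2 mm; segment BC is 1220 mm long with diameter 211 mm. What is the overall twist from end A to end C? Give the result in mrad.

ω = 2π·211/60 = 22.10 rad/s, so T = P/ω = 40.7×10³ / 22.10 = 1842 N·m.
J_AB = π(0.0662)⁴/32 = 1.89×10^-6 m⁴; J_BC = π(0.211)⁴/32 = 1.95×10^-4 m⁴.
θ = (T/G)·Σ L_i/J_i = (1842/42.5×10⁹)·(1.10/1.89×10^-6 + 1.22/1.95×10^-4) = 0.02556 rad.

25.6 mrad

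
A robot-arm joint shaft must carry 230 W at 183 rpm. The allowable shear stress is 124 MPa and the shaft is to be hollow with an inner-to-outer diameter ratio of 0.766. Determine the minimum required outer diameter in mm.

9.09 mm

ω = 2π·183/60 = 19.16 rad/s, so T = P/ω = 230 / 19.16 = 12.00 N·m.
For a hollow shaft with d_i/d_o = 0.766: τ_max = 16T/(π d_o³ (1−k⁴)), so d_o = [16T/(π τ_allow (1−k⁴))]^(1/3) = [16·12.00/(π·1.24×10^8·0.6557)]^(1/3) = 0.009093 m.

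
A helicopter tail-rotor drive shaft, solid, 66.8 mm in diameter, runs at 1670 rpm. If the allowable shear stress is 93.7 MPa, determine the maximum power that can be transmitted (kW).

J = πd⁴/32 = π(0.0668)⁴/32 = 1.955×10^-6 m⁴.
T_max = τ_allow·J/r = 9.37×10^7 × 1.955×10^-6 / 0.0334 = 5484 N·m.
ω = 2π·1670/60 = 174.9 rad/s, so P_max = T_max·ω = 9.591×10^5 W.

959 kW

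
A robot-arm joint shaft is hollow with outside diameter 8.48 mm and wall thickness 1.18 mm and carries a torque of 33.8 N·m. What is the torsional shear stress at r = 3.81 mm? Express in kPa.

348000 kPa

J = π(d_o⁴ − d_i⁴)/32 = π(0.00848⁴ − 0.00612⁴)/32 = 3.699×10^-10 m⁴.
Shear stress varies linearly with radius: τ = T·r/J = 33.80 × 0.00381 / 3.699×10^-10 = 3.481×10^8 Pa.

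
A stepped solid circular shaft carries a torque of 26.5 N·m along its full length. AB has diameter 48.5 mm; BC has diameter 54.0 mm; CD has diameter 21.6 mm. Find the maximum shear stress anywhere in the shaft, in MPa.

13.4 MPa

Under the same torque, τ_max = 16T/(πd³) is largest where d is smallest — segment CD (d = 21.6 mm).
τ_max = 16·26.50/(π·(0.0216)³) = 1.339×10^7 Pa.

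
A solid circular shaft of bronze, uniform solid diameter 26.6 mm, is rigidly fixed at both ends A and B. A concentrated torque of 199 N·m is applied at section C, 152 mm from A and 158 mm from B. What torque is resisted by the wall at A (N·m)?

With uniform GJ and both ends fixed, compatibility θ_AC = θ_CB gives T_A·a = T_B·b, together with T_A + T_B = T₀.
T_A = T₀·b/(a+b) = 199.0·158/310.0 = 101.4 N·m; T_B = 97.57 N·m.

101 N·m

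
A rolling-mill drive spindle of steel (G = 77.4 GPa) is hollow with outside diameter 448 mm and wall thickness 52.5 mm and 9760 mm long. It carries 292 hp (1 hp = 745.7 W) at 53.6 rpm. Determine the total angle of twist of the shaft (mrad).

ω = 2π·53.6/60 = 5.613 rad/s, so T = P/ω = 292×745.7 / 5.613 = 38790 N·m.
J = π(d_o⁴ − d_i⁴)/32 = π(0.448⁴ − 0.343⁴)/32 = 2.596×10^-3 m⁴.
θ = T·L/(G·J) = 38790 × 9.76 / (77.4×10⁹ × 2.596×10^-3) = 1.884×10^-3 rad.

1.88 mrad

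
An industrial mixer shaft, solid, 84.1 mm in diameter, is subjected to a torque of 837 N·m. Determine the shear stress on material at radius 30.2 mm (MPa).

J = πd⁴/32 = π(0.0841)⁴/32 = 4.911×10^-6 m⁴.
Shear stress varies linearly with radius: τ = T·r/J = 837.0 × 0.0302 / 4.911×10^-6 = 5.147×10^6 Pa.

5.15 MPa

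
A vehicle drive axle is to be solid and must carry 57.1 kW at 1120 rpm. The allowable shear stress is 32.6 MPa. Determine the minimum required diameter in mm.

42.4 mm

ω = 2π·1120/60 = 117.3 rad/s, so T = P/ω = 57.1×10³ / 117.3 = 486.8 N·m.
For a solid shaft τ_max = 16T/(πd³), so d = (16T/(π τ_allow))^(1/3) = (16·486.8/(π·3.26×10^7))^(1/3) = 0.04237 m.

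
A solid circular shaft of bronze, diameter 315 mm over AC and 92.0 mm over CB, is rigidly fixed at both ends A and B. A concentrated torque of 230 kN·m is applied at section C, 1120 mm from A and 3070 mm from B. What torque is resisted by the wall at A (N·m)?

229000 N·m

Compatibility: T_A·a/J_AC = T_B·b/J_CB with T_A + T_B = T₀.
J_AC = 9.67×10^-4 m⁴, J_CB = 7.03×10^-6 m⁴, so T_A = T₀·(J_AC/a)/((J_AC/a)+(J_CB/b)) = 229400 N·m, T_B = 608.9 N·m.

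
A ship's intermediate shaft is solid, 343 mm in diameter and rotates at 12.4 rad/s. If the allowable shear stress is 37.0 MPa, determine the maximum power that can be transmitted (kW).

3640 kW

J = πd⁴/32 = π(0.343)⁴/32 = 1.359×10^-3 m⁴.
T_max = τ_allow·J/r = 3.70×10^7 × 1.359×10^-3 / 0.172 = 293200 N·m.
ω = 12.4 rad/s, so P_max = T_max·ω = 3.635×10^6 W.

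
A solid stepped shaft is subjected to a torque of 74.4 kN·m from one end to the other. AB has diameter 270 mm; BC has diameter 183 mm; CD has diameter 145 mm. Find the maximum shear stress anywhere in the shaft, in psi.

Under the same torque, τ_max = 16T/(πd³) is largest where d is smallest — segment CD (d = 145 mm).
τ_max = 16·74400/(π·(0.145)³) = 1.243×10^8 Pa.

18000 psi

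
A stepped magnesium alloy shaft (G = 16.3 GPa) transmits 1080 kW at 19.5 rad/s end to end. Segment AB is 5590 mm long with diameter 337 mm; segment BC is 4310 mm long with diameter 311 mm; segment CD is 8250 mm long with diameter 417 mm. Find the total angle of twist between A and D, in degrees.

ω = 19.5 rad/s, so T = P/ω = 1080×10³ / 19.50 = 55380 N·m.
J_AB = π(0.337)⁴/32 = 1.27×10^-3 m⁴; J_BC = π(0.311)⁴/32 = 9.18×10^-4 m⁴; J_CD = π(0.417)⁴/32 = 2.97×10^-3 m⁴.
θ = (T/G)·Σ L_i/J_i = (55380/16.3×10⁹)·(5.59/1.27×10^-3 + 4.31/9.18×10^-4 + 8.25/2.97×10^-3) = 0.04039 rad.

2.31°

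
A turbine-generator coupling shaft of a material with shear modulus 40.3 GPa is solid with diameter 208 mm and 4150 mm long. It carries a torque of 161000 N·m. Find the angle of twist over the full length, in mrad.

90.2 mrad

J = πd⁴/32 = π(0.208)⁴/32 = 1.838×10^-4 m⁴.
θ = T·L/(G·J) = 161000 × 4.15 / (40.3×10⁹ × 1.838×10^-4) = 0.09022 rad.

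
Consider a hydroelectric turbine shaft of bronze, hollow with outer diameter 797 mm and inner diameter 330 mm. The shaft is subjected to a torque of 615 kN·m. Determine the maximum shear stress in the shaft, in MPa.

J = π(d_o⁴ − d_i⁴)/32 = π(0.797⁴ − 0.330⁴)/32 = 0.03845 m⁴.
τ_max = T·r/J = 615000 × 0.399 / 0.03845 = 6.374×10^6 Pa.

6.37 MPa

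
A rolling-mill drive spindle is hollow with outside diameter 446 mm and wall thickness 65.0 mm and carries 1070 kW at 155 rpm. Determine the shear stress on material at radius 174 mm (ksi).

0.573 ksi

ω = 2π·155/60 = 16.23 rad/s, so T = P/ω = 1070×10³ / 16.23 = 65920 N·m.
J = π(d_o⁴ − d_i⁴)/32 = π(0.446⁴ − 0.316⁴)/32 = 2.906×10^-3 m⁴.
Shear stress varies linearly with radius: τ = T·r/J = 65920 × 0.174 / 2.906×10^-3 = 3.948×10^6 Pa.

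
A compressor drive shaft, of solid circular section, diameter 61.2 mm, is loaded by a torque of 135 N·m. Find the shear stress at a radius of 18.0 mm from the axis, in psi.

J = πd⁴/32 = π(0.0612)⁴/32 = 1.377×10^-6 m⁴.
Shear stress varies linearly with radius: τ = T·r/J = 135.0 × 0.0180 / 1.377×10^-6 = 1.764×10^6 Pa.

256 psi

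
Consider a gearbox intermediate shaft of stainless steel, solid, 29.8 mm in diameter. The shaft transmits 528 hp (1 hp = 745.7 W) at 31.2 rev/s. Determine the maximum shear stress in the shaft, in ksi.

56.1 ksi

ω = 2π·31.2 = 196.0 rad/s, so T = P/ω = 528×745.7 / 196.0 = 2008 N·m.
J = πd⁴/32 = π(0.0298)⁴/32 = 7.742×10^-8 m⁴.
τ_max = T·r/J = 2008 × 0.0149 / 7.742×10^-8 = 3.865×10^8 Pa.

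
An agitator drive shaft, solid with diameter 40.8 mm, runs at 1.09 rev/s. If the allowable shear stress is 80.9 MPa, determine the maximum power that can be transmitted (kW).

J = πd⁴/32 = π(0.0408)⁴/32 = 2.720×10^-7 m⁴.
T_max = τ_allow·J/r = 8.09×10^7 × 2.720×10^-7 / 0.0204 = 1079 N·m.
ω = 2π·1.09 = 6.849 rad/s, so P_max = T_max·ω = 7389 W.

7.39 kW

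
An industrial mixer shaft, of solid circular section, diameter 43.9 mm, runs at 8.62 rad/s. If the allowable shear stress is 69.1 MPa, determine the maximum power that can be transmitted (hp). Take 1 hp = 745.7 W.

13.3 hp

J = πd⁴/32 = π(0.0439)⁴/32 = 3.646×10^-7 m⁴.
T_max = τ_allow·J/r = 6.91×10^7 × 3.646×10^-7 / 0.0220 = 1148 N·m.
ω = 8.62 rad/s, so P_max = T_max·ω = 9895 W.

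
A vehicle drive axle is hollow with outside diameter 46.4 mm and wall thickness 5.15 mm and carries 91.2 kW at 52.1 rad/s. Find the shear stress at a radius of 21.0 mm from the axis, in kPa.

127000 kPa

ω = 52.1 rad/s, so T = P/ω = 91.2×10³ / 52.10 = 1750 N·m.
J = π(d_o⁴ − d_i⁴)/32 = π(0.0464⁴ − 0.0361⁴)/32 = 2.883×10^-7 m⁴.
Shear stress varies linearly with radius: τ = T·r/J = 1750 × 0.0210 / 2.883×10^-7 = 1.275×10^8 Pa.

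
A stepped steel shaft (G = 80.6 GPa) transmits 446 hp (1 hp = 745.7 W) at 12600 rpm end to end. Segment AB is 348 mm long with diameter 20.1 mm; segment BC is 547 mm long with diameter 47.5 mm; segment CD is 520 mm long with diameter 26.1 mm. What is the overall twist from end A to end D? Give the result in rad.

ω = 2π·12600/60 = 1319 rad/s, so T = P/ω = 446×745.7 / 1319 = 252.1 N·m.
J_AB = π(0.0201)⁴/32 = 1.60×10^-8 m⁴; J_BC = π(0.0475)⁴/32 = 5.00×10^-7 m⁴; J_CD = π(0.0261)⁴/32 = 4.56×10^-8 m⁴.
θ = (T/G)·Σ L_i/J_i = (252.1/80.6×10⁹)·(0.348/1.60×10^-8 + 0.547/5.00×10^-7 + 0.520/4.56×10^-8) = 0.1070 rad.

0.107 rad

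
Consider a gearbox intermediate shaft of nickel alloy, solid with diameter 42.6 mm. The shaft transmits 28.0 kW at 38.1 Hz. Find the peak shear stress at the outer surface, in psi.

ω = 2π·38.1 = 239.4 rad/s, so T = P/ω = 28.0×10³ / 239.4 = 117.0 N·m.
J = πd⁴/32 = π(0.0426)⁴/32 = 3.233×10^-7 m⁴.
τ_max = T·r/J = 117.0 × 0.0213 / 3.233×10^-7 = 7.705×10^6 Pa.

1120 psi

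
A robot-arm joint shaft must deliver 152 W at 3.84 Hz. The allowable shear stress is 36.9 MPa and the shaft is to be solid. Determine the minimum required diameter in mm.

ω = 2π·3.84 = 24.13 rad/s, so T = P/ω = 152 / 24.13 = 6.300 N·m.
For a solid shaft τ_max = 16T/(πd³), so d = (16T/(π τ_allow))^(1/3) = (16·6.300/(π·3.69×10^7))^(1/3) = 0.009545 m.

9.54 mm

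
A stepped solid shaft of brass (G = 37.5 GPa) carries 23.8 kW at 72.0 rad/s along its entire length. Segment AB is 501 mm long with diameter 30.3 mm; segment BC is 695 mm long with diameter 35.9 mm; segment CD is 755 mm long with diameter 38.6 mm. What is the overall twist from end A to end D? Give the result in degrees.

ω = 72.0 rad/s, so T = P/ω = 23.8×10³ / 72.00 = 330.6 N·m.
J_AB = π(0.0303)⁴/32 = 8.28×10^-8 m⁴; J_BC = π(0.0359)⁴/32 = 1.63×10^-7 m⁴; J_CD = π(0.0386)⁴/32 = 2.18×10^-7 m⁴.
θ = (T/G)·Σ L_i/J_i = (330.6/37.5×10⁹)·(0.501/8.28×10^-8 + 0.695/1.63×10^-7 + 0.755/2.18×10^-7) = 0.1215 rad.

6.96°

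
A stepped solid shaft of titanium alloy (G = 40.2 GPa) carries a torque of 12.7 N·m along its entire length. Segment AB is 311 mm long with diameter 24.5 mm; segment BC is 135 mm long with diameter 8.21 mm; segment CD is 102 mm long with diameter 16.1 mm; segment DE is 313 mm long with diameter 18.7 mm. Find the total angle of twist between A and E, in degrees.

J_AB = π(0.0245)⁴/32 = 3.54×10^-8 m⁴; J_BC = π(0.00821)⁴/32 = 4.46×10^-10 m⁴; J_CD = π(0.0161)⁴/32 = 6.60×10^-9 m⁴; J_DE = π(0.0187)⁴/32 = 1.20×10^-8 m⁴.
θ = (T/G)·Σ L_i/J_i = (12.70/40.2×10⁹)·(0.311/3.54×10^-8 + 0.135/4.46×10^-10 + 0.102/6.60×10^-9 + 0.313/1.20×10^-8) = 0.1115 rad.

6.39°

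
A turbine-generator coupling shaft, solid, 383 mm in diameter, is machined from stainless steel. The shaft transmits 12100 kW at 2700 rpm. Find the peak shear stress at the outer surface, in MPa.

3.88 MPa

ω = 2π·2700/60 = 282.7 rad/s, so T = P/ω = 12100×10³ / 282.7 = 42790 N·m.
J = πd⁴/32 = π(0.383)⁴/32 = 2.112×10^-3 m⁴.
τ_max = T·r/J = 42790 × 0.192 / 2.112×10^-3 = 3.879×10^6 Pa.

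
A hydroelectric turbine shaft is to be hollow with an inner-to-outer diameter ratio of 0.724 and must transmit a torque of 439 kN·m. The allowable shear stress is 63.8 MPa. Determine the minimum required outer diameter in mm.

364 mm

For a hollow shaft with d_i/d_o = 0.724: τ_max = 16T/(π d_o³ (1−k⁴)), so d_o = [16T/(π τ_allow (1−k⁴))]^(1/3) = [16·439000/(π·6.38×10^7·0.7252)]^(1/3) = 0.3642 m.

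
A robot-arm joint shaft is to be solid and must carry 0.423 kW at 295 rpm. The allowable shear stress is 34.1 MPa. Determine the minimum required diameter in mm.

ω = 2π·295/60 = 30.89 rad/s, so T = P/ω = 0.423×10³ / 30.89 = 13.69 N·m.
For a solid shaft τ_max = 16T/(πd³), so d = (16T/(π τ_allow))^(1/3) = (16·13.69/(π·3.41×10^7))^(1/3) = 0.01269 m.

12.7 mm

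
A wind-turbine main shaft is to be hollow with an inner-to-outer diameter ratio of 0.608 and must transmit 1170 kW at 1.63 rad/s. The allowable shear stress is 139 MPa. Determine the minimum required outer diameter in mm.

ω = 1.63 rad/s, so T = P/ω = 1170×10³ / 1.630 = 717800 N·m.
For a hollow shaft with d_i/d_o = 0.608: τ_max = 16T/(π d_o³ (1−k⁴)), so d_o = [16T/(π τ_allow (1−k⁴))]^(1/3) = [16·717800/(π·1.39×10^8·0.8633)]^(1/3) = 0.3123 m.

312 mm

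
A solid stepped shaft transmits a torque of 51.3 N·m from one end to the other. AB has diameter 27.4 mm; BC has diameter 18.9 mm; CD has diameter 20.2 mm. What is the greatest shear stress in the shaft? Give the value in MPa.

Under the same torque, τ_max = 16T/(πd³) is largest where d is smallest — segment BC (d = 18.9 mm).
τ_max = 16·51.30/(π·(0.0189)³) = 3.870×10^7 Pa.

38.7 MPa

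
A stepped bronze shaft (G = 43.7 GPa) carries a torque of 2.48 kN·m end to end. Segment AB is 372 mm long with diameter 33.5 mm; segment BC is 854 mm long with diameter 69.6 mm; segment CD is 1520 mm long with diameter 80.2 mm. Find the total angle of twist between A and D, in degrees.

12.2°

J_AB = π(0.0335)⁴/32 = 1.24×10^-7 m⁴; J_BC = π(0.0696)⁴/32 = 2.30×10^-6 m⁴; J_CD = π(0.0802)⁴/32 = 4.06×10^-6 m⁴.
θ = (T/G)·Σ L_i/J_i = (2480/43.7×10⁹)·(0.372/1.24×10^-7 + 0.854/2.30×10^-6 + 1.52/4.06×10^-6) = 0.2130 rad.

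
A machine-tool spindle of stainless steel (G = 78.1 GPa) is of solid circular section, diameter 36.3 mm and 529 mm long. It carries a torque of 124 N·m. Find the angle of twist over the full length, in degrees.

0.282°

J = πd⁴/32 = π(0.0363)⁴/32 = 1.705×10^-7 m⁴.
θ = T·L/(G·J) = 124.0 × 0.529 / (78.1×10⁹ × 1.705×10^-7) = 4.927×10^-3 rad.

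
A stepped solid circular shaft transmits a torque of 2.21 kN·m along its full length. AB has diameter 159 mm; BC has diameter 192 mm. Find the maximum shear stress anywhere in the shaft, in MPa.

Under the same torque, τ_max = 16T/(πd³) is largest where d is smallest — segment AB (d = 159 mm).
τ_max = 16·2210/(π·(0.159)³) = 2.800×10^6 Pa.

2.80 MPa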